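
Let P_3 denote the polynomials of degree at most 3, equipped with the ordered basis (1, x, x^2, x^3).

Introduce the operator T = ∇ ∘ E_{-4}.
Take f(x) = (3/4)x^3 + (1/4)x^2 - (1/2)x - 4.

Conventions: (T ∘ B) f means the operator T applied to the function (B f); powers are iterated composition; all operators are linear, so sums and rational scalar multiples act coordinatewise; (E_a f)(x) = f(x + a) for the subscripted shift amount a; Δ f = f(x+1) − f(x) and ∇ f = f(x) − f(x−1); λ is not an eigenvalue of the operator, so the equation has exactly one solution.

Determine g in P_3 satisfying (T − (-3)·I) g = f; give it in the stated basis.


the image equals g(x) = (1/4)x^3 - (1/6)x^2 + (79/36)x - 413/54

write g with unknown coordinates in the stated basis and equate coefficients in (T − (-3)·I) g = f
solving from the highest basis element down gives g = (1/4)x^3 - (1/6)x^2 + (79/36)x - 413/54
check: T g = (3/4)x^2 - (85/12)x + 341/18
so T g − (-3)·g = (3/4)x^3 + (1/4)x^2 - (1/2)x - 4 = f ✓


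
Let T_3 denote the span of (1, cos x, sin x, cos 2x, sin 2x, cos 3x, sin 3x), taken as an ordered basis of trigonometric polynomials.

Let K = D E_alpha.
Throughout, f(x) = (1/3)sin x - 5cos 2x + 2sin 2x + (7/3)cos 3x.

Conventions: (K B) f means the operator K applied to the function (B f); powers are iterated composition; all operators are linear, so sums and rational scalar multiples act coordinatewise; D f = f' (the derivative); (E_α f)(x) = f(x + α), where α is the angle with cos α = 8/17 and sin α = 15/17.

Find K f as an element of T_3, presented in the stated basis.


the image equals g(x) = (8/51)cos x - (5/17)sin x + (1756/289)cos 2x - (2570/289)sin 2x + (3465/4913)cos 3x + (34216/4913)sin 3x

E_alpha f = (5/17)cos x + (8/51)sin x + (1285/289)cos 2x + (878/289)sin 2x - (34216/14739)cos 3x + (1155/4913)sin 3x
D E_alpha f = (8/51)cos x - (5/17)sin x + (1756/289)cos 2x - (2570/289)sin 2x + (3465/4913)cos 3x + (34216/4913)sin 3x


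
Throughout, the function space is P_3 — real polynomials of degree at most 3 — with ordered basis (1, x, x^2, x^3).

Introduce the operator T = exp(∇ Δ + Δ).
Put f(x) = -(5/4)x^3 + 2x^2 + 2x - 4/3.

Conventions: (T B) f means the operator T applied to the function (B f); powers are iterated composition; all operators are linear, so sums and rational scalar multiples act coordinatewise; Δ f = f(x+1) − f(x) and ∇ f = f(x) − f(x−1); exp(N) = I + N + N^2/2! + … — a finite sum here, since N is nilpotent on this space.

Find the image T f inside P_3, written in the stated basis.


the result is g(x) = -(5/4)x^3 - (7/4)x^2 - 9x - 61/12

order-1 term: -(15/4)x^2 - (29/4)x + 27/4
order-2 term: -(15/4)x - 37/4
order-3 term: -5/4
the series for exp(∇ Δ + Δ) f terminates at order 3
exp(∇ Δ + Δ) f = -(5/4)x^3 - (7/4)x^2 - 9x - 61/12


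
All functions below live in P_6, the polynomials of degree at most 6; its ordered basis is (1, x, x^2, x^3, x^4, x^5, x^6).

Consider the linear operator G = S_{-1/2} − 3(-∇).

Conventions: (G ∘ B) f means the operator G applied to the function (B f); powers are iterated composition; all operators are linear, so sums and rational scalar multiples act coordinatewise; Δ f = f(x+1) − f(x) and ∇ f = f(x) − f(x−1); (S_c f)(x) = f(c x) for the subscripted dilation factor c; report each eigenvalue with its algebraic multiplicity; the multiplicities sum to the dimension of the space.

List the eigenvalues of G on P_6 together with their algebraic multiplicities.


λ = -1/2 (multiplicity 1), λ = -1/8 (multiplicity 1), λ = -1/32 (multiplicity 1), λ = 1/64 (multiplicity 1), λ = 1/16 (multiplicity 1), λ = 1/4 (multiplicity 1), λ = 1 (multiplicity 1)

image of 1: 1
image of x: -(1/2)x + 3
image of x^2: (1/4)x^2 + 6x - 3
image of x^3: -(1/8)x^3 + 9x^2 - 9x + 3
image of x^4: (1/16)x^4 + 12x^3 - 18x^2 + 12x - 3
image of x^5: -(1/32)x^5 + 15x^4 - 30x^3 + 30x^2 - 15x + 3
image of x^6: (1/64)x^6 + 18x^5 - 45x^4 + 60x^3 - 45x^2 + 18x - 3
the matrix is upper triangular; its diagonal is (1, -1/2, 1/4, -1/8, 1/16, -1/32, 1/64)
for a triangular matrix the eigenvalues are the diagonal entries, with algebraic multiplicity their repetition count


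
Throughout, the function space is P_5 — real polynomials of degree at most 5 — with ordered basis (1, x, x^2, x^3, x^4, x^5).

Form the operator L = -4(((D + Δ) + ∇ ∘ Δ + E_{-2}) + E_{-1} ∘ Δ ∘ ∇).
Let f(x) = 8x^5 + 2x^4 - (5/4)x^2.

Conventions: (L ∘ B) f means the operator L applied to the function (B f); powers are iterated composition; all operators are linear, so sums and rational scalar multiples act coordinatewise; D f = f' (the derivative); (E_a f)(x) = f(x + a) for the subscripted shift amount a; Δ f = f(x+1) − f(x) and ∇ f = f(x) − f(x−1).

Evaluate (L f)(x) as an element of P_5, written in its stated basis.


D f = 40x^4 + 8x^3 - (5/2)x
Δ f = 40x^4 + 88x^3 + 92x^2 + (91/2)x + 35/4
(D + Δ) f = 80x^4 + 96x^3 + 92x^2 + 43x + 35/4
Δ f = 40x^4 + 88x^3 + 92x^2 + (91/2)x + 35/4
∇ Δ f = 160x^3 + 24x^2 + 80x + 3/2
E_{-2} f = 8x^5 - 78x^4 + 304x^3 - (2373/4)x^2 + 581x - 229
((D + Δ) + ∇ ∘ Δ + E_{-2}) f = 8x^5 + 2x^4 + 560x^3 - (1909/4)x^2 + 704x - 875/4
∇ f = 40x^4 - 72x^3 + 68x^2 - (69/2)x + 29/4
Δ ∇ f = 160x^3 + 24x^2 + 80x + 3/2
E_{-1} Δ ∇ f = 160x^3 - 456x^2 + 512x - 429/2
(((D + Δ) + ∇ ∘ Δ + E_{-2}) + E_{-1} ∘ Δ ∘ ∇) f = 8x^5 + 2x^4 + 720x^3 - (3733/4)x^2 + 1216x - 1733/4
(-4(((D + Δ) + ∇ ∘ Δ + E_{-2}) + E_{-1} ∘ Δ ∘ ∇)) f = -32x^5 - 8x^4 - 2880x^3 + 3733x^2 - 4864x + 1733

g(x) = -32x^5 - 8x^4 - 2880x^3 + 3733x^2 - 4864x + 1733


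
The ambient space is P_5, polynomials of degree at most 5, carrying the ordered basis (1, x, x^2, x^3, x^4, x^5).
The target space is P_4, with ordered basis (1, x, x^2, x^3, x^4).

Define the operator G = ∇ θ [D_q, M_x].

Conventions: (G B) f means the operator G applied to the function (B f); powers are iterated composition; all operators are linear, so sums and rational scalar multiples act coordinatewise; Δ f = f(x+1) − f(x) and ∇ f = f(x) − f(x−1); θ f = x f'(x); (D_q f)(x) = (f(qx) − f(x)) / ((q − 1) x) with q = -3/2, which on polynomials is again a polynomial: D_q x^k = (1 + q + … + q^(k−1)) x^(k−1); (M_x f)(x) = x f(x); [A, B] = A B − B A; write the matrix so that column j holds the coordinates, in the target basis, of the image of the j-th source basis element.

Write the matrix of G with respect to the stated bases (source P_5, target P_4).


the matrix is [[0, -3/2, -9/2, -81/8, -81/4, -1215/32]; [0, 0, 9, 243/8, 81, 6075/32]; [0, 0, 0, -243/8, -243/2, -6075/16]; [0, 0, 0, 0, 81, 6075/16]; [0, 0, 0, 0, 0, -6075/32]] (rows listed top to bottom)

image of 1: 0
image of x: -3/2
image of x^2: 9x - 9/2
image of x^3: -(243/8)x^2 + (243/8)x - 81/8
image of x^4: 81x^3 - (243/2)x^2 + 81x - 81/4
image of x^5: -(6075/32)x^4 + (6075/16)x^3 - (6075/16)x^2 + (6075/32)x - 1215/32
each image's coordinates form column j of the matrix


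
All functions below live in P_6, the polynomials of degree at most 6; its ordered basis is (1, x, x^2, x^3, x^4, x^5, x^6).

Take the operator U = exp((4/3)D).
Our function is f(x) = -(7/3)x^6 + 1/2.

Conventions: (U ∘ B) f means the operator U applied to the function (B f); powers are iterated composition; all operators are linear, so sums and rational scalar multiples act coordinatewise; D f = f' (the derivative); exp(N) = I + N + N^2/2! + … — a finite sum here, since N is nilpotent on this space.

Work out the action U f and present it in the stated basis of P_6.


order-1 term: -(56/3)x^5
order-2 term: -(560/9)x^4
order-3 term: -(8960/81)x^3
order-4 term: -(8960/81)x^2
order-5 term: -(14336/243)x
order-6 term: -28672/2187
the series for exp((4/3)D) f terminates at order 6
exp((4/3)D) f = -(7/3)x^6 - (56/3)x^5 - (560/9)x^4 - (8960/81)x^3 - (8960/81)x^2 - (14336/243)x - 55157/4374

the image equals g(x) = -(7/3)x^6 - (56/3)x^5 - (560/9)x^4 - (8960/81)x^3 - (8960/81)x^2 - (14336/243)x - 55157/4374


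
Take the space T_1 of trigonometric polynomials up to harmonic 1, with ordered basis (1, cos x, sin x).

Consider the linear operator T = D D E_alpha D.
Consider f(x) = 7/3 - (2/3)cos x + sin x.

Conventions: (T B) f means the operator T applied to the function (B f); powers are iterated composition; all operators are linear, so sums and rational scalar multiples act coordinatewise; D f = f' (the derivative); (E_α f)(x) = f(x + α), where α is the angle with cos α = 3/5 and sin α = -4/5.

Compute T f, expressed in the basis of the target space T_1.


the result is g(x) = -(1/15)cos x - (6/5)sin x

D f = cos x + (2/3)sin x
E_alpha D f = (1/15)cos x + (6/5)sin x
D (E_alpha D) f = (6/5)cos x - (1/15)sin x
D D (E_alpha D) f = -(1/15)cos x - (6/5)sin x


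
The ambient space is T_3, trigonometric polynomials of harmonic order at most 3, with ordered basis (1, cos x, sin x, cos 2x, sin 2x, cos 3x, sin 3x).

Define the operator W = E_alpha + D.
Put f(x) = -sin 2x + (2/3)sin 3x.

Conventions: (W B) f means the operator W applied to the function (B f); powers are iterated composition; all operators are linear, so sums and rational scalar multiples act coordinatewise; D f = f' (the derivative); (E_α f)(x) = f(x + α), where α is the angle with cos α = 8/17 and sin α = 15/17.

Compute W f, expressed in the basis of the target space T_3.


E_alpha f = -(240/289)cos 2x + (161/289)sin 2x - (330/4913)cos 3x - (9776/14739)sin 3x
D f = -2cos 2x + 2cos 3x
(E_alpha + D) f = -(818/289)cos 2x + (161/289)sin 2x + (9496/4913)cos 3x - (9776/14739)sin 3x

the image equals g(x) = -(818/289)cos 2x + (161/289)sin 2x + (9496/4913)cos 3x - (9776/14739)sin 3x


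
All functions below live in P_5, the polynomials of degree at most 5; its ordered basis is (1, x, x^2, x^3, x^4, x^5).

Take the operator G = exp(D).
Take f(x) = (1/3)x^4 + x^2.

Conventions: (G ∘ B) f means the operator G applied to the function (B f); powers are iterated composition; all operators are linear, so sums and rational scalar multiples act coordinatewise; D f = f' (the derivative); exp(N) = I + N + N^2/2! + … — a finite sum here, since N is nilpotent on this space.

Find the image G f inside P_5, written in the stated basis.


the result is g(x) = (1/3)x^4 + (4/3)x^3 + 3x^2 + (10/3)x + 4/3

order-1 term: (4/3)x^3 + 2x
order-2 term: 2x^2 + 1
order-3 term: (4/3)x
order-4 term: 1/3
the series for exp(D) f terminates at order 4
exp(D) f = (1/3)x^4 + (4/3)x^3 + 3x^2 + (10/3)x + 4/3


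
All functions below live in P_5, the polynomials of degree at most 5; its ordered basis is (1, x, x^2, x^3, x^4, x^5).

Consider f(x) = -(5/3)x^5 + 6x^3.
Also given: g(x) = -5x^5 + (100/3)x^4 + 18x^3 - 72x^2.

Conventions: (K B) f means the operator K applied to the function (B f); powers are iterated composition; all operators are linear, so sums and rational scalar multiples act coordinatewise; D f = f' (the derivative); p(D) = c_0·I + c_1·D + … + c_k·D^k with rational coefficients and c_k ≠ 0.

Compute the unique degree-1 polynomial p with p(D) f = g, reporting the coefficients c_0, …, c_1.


D^0 f = -(5/3)x^5 + 6x^3
D^1 f = -(25/3)x^4 + 18x^2
matching coefficients of g against c_0 f + c_1 Df + … from the top degree down determines the c_i
solution: c_0 = 3, c_1 = -4

c_0 = 3, c_1 = -4


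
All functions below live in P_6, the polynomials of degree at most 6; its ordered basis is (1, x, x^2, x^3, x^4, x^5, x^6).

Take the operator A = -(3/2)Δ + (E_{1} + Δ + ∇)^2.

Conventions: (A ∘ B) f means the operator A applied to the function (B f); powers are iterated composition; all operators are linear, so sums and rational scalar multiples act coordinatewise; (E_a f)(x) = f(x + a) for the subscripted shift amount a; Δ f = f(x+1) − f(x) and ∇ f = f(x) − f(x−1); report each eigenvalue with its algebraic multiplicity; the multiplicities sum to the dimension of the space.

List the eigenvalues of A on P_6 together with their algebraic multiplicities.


λ = 1 (multiplicity 7)

image of 1: 1
image of x: x + 9/2
image of x^2: x^2 + 9x + 37/2
image of x^3: x^3 + (27/2)x^2 + (111/2)x + 45/2
image of x^4: x^4 + 18x^3 + 111x^2 + 90x + 157/2
image of x^5: x^5 + (45/2)x^4 + 185x^3 + 225x^2 + (785/2)x + 189/2
image of x^6: x^6 + 27x^5 + (555/2)x^4 + 450x^3 + (2355/2)x^2 + 567x + 637/2
the matrix is upper triangular; its diagonal is (1, 1, 1, 1, 1, 1, 1)
for a triangular matrix the eigenvalues are the diagonal entries, with algebraic multiplicity their repetition count


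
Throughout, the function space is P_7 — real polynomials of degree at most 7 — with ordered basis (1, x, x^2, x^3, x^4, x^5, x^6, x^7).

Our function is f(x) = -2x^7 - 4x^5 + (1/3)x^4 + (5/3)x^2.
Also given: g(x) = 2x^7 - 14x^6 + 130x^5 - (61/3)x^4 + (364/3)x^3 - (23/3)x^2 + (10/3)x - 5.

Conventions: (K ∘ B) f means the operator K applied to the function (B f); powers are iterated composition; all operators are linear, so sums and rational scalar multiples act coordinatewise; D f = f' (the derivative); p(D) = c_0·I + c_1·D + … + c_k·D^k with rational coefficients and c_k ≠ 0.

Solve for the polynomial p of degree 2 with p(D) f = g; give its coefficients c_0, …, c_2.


D^0 f = -2x^7 - 4x^5 + (1/3)x^4 + (5/3)x^2
D^1 f = -14x^6 - 20x^4 + (4/3)x^3 + (10/3)x
D^2 f = -84x^5 - 80x^3 + 4x^2 + 10/3
matching coefficients of g against c_0 f + c_1 Df + … from the top degree down determines the c_i
solution: c_0 = -1, c_1 = 1, c_2 = -3/2

c_0 = -1, c_1 = 1, c_2 = -3/2


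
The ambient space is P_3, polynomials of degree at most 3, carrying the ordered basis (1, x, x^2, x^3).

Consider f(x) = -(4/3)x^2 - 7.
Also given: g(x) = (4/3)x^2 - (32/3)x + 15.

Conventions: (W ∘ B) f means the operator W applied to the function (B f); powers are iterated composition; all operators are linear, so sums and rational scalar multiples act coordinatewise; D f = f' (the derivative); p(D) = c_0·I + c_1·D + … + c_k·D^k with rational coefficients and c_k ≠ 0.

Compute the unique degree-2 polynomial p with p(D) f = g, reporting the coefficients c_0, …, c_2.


p(D) = -I + 4·D − 3·D^2, i.e. c_0 = -1, c_1 = 4, c_2 = -3

D^0 f = -(4/3)x^2 - 7
D^1 f = -(8/3)x
D^2 f = -8/3
matching coefficients of g against c_0 f + c_1 Df + … from the top degree down determines the c_i
solution: c_0 = -1, c_1 = 4, c_2 = -3


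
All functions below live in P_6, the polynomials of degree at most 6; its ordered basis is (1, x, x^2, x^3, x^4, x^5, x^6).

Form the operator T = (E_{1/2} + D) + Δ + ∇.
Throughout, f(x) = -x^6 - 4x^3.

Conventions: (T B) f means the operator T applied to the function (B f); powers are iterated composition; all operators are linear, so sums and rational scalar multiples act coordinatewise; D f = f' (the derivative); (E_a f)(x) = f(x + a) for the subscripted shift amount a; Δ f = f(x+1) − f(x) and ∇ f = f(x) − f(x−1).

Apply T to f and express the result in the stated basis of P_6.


E_{1/2} f = -x^6 - 3x^5 - (15/4)x^4 - (13/2)x^3 - (111/16)x^2 - (51/16)x - 33/64
D f = -6x^5 - 12x^2
(E_{1/2} + D) f = -x^6 - 9x^5 - (15/4)x^4 - (13/2)x^3 - (303/16)x^2 - (51/16)x - 33/64
Δ f = -6x^5 - 15x^4 - 20x^3 - 27x^2 - 18x - 5
∇ f = -6x^5 + 15x^4 - 20x^3 + 3x^2 + 6x - 3
((E_{1/2} + D) + Δ + ∇) f = -x^6 - 21x^5 - (15/4)x^4 - (93/2)x^3 - (687/16)x^2 - (243/16)x - 545/64

the image equals g(x) = -x^6 - 21x^5 - (15/4)x^4 - (93/2)x^3 - (687/16)x^2 - (243/16)x - 545/64


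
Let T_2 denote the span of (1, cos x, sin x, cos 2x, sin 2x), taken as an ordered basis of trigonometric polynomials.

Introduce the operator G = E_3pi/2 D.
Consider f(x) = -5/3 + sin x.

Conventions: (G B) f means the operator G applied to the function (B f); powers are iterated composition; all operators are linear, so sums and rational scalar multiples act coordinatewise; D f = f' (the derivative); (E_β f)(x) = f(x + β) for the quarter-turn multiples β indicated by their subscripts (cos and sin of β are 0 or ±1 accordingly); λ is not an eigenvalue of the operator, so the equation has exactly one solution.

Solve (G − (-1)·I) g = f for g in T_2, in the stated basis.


write g with unknown coordinates in the stated basis and equate coefficients in (G − (-1)·I) g = f
solving from the highest basis element down gives g = -5/3 + (1/2)sin x
check: G g = (1/2)sin x
so G g − (-1)·g = -5/3 + sin x = f ✓

the result is g(x) = -5/3 + (1/2)sin x


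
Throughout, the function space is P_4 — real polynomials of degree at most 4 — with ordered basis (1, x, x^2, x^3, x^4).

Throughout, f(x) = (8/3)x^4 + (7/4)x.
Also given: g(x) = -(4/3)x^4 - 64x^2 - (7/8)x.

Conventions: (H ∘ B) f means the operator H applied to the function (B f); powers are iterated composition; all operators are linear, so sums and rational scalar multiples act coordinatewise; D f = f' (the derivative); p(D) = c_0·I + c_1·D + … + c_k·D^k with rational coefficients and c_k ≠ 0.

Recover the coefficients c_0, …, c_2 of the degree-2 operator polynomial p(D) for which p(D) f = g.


p(D) = -(1/2)·I − 2·D^2, i.e. c_0 = -1/2, c_1 = 0, c_2 = -2

D^0 f = (8/3)x^4 + (7/4)x
D^1 f = (32/3)x^3 + 7/4
D^2 f = 32x^2
matching coefficients of g against c_0 f + c_1 Df + … from the top degree down determines the c_i
solution: c_0 = -1/2, c_1 = 0, c_2 = -2


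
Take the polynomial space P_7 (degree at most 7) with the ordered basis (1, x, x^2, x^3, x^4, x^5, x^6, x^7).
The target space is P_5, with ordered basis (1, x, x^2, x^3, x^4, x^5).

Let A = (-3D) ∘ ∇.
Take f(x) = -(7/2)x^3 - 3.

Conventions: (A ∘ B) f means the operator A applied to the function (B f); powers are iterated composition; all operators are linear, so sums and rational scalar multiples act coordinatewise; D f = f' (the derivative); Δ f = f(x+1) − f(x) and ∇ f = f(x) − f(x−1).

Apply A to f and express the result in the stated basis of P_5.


the image equals g(x) = 63x - 63/2

∇ f = -(21/2)x^2 + (21/2)x - 7/2
D ∇ f = -21x + 21/2
(-3D) ∇ f = 63x - 63/2


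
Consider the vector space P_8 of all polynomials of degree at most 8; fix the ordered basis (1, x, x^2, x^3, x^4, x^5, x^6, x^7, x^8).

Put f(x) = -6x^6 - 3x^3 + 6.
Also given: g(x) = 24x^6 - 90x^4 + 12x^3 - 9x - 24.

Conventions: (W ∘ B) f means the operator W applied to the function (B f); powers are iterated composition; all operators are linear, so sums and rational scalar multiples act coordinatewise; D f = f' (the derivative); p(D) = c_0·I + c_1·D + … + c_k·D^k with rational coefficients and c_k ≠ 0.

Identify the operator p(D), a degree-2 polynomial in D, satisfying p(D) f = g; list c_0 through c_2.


c_0 = -4, c_1 = 0, c_2 = 1/2

D^0 f = -6x^6 - 3x^3 + 6
D^1 f = -36x^5 - 9x^2
D^2 f = -180x^4 - 18x
matching coefficients of g against c_0 f + c_1 Df + … from the top degree down determines the c_i
solution: c_0 = -4, c_1 = 0, c_2 = 1/2


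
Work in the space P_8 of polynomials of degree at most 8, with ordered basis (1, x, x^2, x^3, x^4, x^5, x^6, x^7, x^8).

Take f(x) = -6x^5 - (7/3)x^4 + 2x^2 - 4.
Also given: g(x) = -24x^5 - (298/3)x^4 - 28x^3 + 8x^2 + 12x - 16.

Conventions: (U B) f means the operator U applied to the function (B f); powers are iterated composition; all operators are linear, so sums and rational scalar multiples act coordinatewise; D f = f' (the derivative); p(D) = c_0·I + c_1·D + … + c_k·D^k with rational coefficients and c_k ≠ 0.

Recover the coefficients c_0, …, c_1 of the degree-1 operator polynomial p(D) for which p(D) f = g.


D^0 f = -6x^5 - (7/3)x^4 + 2x^2 - 4
D^1 f = -30x^4 - (28/3)x^3 + 4x
matching coefficients of g against c_0 f + c_1 Df + … from the top degree down determines the c_i
solution: c_0 = 4, c_1 = 3

c_0 = 4, c_1 = 3


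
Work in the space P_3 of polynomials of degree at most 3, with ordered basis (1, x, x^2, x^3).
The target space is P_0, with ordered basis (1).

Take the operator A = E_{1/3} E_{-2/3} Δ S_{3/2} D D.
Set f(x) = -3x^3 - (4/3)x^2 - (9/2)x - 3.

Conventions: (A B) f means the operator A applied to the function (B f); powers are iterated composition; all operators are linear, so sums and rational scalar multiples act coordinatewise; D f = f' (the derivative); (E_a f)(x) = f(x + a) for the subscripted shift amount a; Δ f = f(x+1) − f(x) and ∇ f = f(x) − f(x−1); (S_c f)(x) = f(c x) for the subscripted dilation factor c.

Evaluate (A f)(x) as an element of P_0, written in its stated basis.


D f = -9x^2 - (8/3)x - 9/2
D D f = -18x - 8/3
S_{3/2} (D D) f = -27x - 8/3
Δ S_{3/2} (D D) f = -27
E_{-2/3} Δ S_{3/2} (D D) f = -27
E_{1/3} (E_{-2/3} Δ S_{3/2}) (D D) f = -27

the result is g(x) = -27


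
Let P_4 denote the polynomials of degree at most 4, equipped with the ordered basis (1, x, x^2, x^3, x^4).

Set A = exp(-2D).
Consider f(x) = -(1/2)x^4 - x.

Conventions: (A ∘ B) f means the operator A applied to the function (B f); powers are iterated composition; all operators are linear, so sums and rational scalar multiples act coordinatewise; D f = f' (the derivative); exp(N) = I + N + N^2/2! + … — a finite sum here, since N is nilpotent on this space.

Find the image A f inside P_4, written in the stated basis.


g(x) = -(1/2)x^4 + 4x^3 - 12x^2 + 15x - 6

order-1 term: 4x^3 + 2
order-2 term: -12x^2
order-3 term: 16x
order-4 term: -8
the series for exp(-2D) f terminates at order 4
exp(-2D) f = -(1/2)x^4 + 4x^3 - 12x^2 + 15x - 6


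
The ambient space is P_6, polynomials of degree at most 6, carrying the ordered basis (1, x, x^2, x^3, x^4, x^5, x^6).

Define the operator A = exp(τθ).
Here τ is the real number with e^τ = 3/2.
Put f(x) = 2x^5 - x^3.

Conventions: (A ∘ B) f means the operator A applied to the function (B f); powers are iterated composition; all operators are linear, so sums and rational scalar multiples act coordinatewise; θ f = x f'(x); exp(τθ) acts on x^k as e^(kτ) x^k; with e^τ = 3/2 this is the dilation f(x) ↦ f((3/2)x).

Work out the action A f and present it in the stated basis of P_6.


g(x) = (243/16)x^5 - (27/8)x^3

exp(τθ) x^k = e^(kτ) x^k; with e^τ = 3/2 this sends x^k to (3/2)^k x^k
x^3 ↦ 27/8 x^3
x^5 ↦ 243/32 x^5
applying this coordinatewise to f: exp(τθ) f = (243/16)x^5 - (27/8)x^3


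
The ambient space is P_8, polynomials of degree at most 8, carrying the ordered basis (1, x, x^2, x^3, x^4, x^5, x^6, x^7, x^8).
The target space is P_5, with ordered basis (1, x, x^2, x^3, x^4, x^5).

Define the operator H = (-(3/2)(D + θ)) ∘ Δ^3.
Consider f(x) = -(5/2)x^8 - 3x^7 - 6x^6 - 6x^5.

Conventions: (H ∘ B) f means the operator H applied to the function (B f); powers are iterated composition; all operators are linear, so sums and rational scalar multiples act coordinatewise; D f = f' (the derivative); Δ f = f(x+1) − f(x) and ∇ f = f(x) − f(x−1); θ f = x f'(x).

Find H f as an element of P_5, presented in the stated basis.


the result is g(x) = 6300x^5 + 47880x^4 + 156330x^3 + 267300x^2 + 233460x + 80910

Δ f = -20x^7 - 91x^6 - 239x^5 - 400x^4 - 425x^3 - 283x^2 - 107x - 35/2
Δ Δ f = -140x^6 - 966x^5 - 3260x^4 - 6510x^3 - 7850x^2 - 5322x - 1565
Δ Δ Δ f = -840x^5 - 6930x^4 - 25500x^3 - 50850x^2 - 53940x - 24048
D Δ^3 f = -4200x^4 - 27720x^3 - 76500x^2 - 101700x - 53940
θ Δ^3 f = -4200x^5 - 27720x^4 - 76500x^3 - 101700x^2 - 53940x
(D + θ) Δ^3 f = -4200x^5 - 31920x^4 - 104220x^3 - 178200x^2 - 155640x - 53940
(-(3/2)(D + θ)) Δ^3 f = 6300x^5 + 47880x^4 + 156330x^3 + 267300x^2 + 233460x + 80910


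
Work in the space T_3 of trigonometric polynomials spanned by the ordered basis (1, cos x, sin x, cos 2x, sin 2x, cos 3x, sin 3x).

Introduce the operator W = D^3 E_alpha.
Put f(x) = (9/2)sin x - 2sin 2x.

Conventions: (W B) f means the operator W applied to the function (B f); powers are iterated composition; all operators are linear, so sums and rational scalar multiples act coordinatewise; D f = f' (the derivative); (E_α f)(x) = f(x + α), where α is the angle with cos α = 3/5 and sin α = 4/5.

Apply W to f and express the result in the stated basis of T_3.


g(x) = -(27/10)cos x + (18/5)sin x - (112/25)cos 2x - (384/25)sin 2x

E_alpha f = (18/5)cos x + (27/10)sin x - (48/25)cos 2x + (14/25)sin 2x
D E_alpha f = (27/10)cos x - (18/5)sin x + (28/25)cos 2x + (96/25)sin 2x
D D E_alpha f = -(18/5)cos x - (27/10)sin x + (192/25)cos 2x - (56/25)sin 2x
D D D E_alpha f = -(27/10)cos x + (18/5)sin x - (112/25)cos 2x - (384/25)sin 2x


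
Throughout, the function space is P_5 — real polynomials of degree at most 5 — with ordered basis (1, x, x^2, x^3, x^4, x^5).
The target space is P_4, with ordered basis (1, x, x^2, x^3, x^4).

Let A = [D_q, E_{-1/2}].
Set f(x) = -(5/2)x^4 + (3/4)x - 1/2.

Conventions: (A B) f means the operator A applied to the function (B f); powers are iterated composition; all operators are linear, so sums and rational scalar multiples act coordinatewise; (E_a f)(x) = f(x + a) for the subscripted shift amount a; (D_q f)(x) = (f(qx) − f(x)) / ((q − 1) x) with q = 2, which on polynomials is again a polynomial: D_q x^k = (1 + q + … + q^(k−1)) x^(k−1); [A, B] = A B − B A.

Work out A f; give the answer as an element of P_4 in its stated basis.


E_{-1/2} f = -(5/2)x^4 + 5x^3 - (15/4)x^2 + 2x - 33/32
D_q E_{-1/2} f = -(75/2)x^3 + 35x^2 - (45/4)x + 2
D_q f = -(75/2)x^3 + 3/4
E_{-1/2} D_q f = -(75/2)x^3 + (225/4)x^2 - (225/8)x + 87/16
[D_q, E_{-1/2}] f = -(85/4)x^2 + (135/8)x - 55/16

the image equals g(x) = -(85/4)x^2 + (135/8)x - 55/16


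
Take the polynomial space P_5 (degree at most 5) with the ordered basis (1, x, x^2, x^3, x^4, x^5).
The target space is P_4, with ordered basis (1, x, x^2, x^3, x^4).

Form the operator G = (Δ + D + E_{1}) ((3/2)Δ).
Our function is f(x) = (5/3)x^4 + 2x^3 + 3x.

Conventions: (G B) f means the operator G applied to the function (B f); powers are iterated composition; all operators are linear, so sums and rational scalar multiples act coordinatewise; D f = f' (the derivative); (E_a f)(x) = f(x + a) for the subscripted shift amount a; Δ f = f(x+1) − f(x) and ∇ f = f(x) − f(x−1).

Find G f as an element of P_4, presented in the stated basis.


g(x) = 10x^3 + 114x^2 + 223x + 135

Δ f = (20/3)x^3 + 16x^2 + (38/3)x + 20/3
((3/2)Δ) f = 10x^3 + 24x^2 + 19x + 10
Δ ((3/2)Δ) f = 30x^2 + 78x + 53
D ((3/2)Δ) f = 30x^2 + 48x + 19
E_{1} ((3/2)Δ) f = 10x^3 + 54x^2 + 97x + 63
(Δ + D + E_{1}) ((3/2)Δ) f = 10x^3 + 114x^2 + 223x + 135


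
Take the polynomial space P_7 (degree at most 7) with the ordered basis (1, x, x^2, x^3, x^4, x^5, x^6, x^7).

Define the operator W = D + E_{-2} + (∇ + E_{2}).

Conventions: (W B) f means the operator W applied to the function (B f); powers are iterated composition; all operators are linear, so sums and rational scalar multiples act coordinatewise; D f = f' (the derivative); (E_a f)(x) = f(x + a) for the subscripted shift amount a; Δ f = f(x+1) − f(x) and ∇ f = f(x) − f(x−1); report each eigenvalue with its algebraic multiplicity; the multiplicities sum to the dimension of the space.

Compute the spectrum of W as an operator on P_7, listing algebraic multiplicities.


image of 1: 2
image of x: 2x + 2
image of x^2: 2x^2 + 4x + 7
image of x^3: 2x^3 + 6x^2 + 21x + 1
image of x^4: 2x^4 + 8x^3 + 42x^2 + 4x + 31
image of x^5: 2x^5 + 10x^4 + 70x^3 + 10x^2 + 155x + 1
image of x^6: 2x^6 + 12x^5 + 105x^4 + 20x^3 + 465x^2 + 6x + 127
image of x^7: 2x^7 + 14x^6 + 147x^5 + 35x^4 + 1085x^3 + 21x^2 + 889x + 1
the matrix is upper triangular; its diagonal is (2, 2, 2, 2, 2, 2, 2, 2)
for a triangular matrix the eigenvalues are the diagonal entries, with algebraic multiplicity their repetition count

λ = 2 (multiplicity 8)


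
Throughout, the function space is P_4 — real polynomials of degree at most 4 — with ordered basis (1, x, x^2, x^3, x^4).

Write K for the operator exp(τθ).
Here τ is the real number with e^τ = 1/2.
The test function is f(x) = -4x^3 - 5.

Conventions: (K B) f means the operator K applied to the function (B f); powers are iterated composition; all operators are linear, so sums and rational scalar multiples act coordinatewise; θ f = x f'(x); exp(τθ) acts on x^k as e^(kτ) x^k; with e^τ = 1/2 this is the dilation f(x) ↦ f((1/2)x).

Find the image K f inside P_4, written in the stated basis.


the image equals g(x) = -(1/2)x^3 - 5

exp(τθ) x^k = e^(kτ) x^k; with e^τ = 1/2 this sends x^k to (1/2)^k x^k
x^3 ↦ 1/8 x^3
applying this coordinatewise to f: exp(τθ) f = -(1/2)x^3 - 5


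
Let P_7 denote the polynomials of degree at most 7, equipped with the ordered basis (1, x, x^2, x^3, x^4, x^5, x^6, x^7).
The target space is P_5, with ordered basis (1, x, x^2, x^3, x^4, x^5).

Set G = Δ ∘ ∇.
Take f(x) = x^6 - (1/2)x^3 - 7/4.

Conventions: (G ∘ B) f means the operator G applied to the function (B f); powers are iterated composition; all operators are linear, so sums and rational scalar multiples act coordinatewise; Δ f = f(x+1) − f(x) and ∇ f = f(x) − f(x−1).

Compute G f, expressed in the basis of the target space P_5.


the result is g(x) = 30x^4 + 30x^2 - 3x + 2

∇ f = 6x^5 - 15x^4 + 20x^3 - (33/2)x^2 + (15/2)x - 3/2
Δ ∇ f = 30x^4 + 30x^2 - 3x + 2


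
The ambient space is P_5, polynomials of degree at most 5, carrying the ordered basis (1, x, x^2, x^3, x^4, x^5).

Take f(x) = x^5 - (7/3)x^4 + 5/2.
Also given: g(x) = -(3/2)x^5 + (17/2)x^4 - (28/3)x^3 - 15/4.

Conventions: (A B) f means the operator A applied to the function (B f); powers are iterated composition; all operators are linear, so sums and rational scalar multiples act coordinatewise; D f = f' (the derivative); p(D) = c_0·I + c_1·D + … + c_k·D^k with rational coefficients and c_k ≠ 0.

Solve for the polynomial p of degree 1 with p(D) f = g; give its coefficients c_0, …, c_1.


c_0 = -3/2, c_1 = 1

D^0 f = x^5 - (7/3)x^4 + 5/2
D^1 f = 5x^4 - (28/3)x^3
matching coefficients of g against c_0 f + c_1 Df + … from the top degree down determines the c_i
solution: c_0 = -3/2, c_1 = 1


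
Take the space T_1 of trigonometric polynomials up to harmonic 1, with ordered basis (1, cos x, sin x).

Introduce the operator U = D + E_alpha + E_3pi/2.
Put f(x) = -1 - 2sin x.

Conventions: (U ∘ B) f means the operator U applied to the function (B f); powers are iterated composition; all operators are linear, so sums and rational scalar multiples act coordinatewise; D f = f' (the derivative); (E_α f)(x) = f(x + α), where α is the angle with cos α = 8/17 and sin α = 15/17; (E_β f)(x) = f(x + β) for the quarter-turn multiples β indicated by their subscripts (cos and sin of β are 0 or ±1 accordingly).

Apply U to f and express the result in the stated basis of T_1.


the result is g(x) = -2 - (30/17)cos x - (16/17)sin x

D f = -2cos x
E_alpha f = -1 - (30/17)cos x - (16/17)sin x
E_3pi/2 f = -1 + 2cos x
(D + E_alpha + E_3pi/2) f = -2 - (30/17)cos x - (16/17)sin x


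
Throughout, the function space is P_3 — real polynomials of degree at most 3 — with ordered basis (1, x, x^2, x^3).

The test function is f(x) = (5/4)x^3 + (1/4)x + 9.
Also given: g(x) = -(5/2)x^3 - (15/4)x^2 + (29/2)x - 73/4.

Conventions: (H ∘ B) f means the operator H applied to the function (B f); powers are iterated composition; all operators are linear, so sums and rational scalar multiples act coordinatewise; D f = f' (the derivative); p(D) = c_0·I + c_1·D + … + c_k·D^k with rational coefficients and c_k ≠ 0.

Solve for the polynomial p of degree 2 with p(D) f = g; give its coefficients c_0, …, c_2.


D^0 f = (5/4)x^3 + (1/4)x + 9
D^1 f = (15/4)x^2 + 1/4
D^2 f = (15/2)x
matching coefficients of g against c_0 f + c_1 Df + … from the top degree down determines the c_i
solution: c_0 = -2, c_1 = -1, c_2 = 2

c_0 = -2, c_1 = -1, c_2 = 2


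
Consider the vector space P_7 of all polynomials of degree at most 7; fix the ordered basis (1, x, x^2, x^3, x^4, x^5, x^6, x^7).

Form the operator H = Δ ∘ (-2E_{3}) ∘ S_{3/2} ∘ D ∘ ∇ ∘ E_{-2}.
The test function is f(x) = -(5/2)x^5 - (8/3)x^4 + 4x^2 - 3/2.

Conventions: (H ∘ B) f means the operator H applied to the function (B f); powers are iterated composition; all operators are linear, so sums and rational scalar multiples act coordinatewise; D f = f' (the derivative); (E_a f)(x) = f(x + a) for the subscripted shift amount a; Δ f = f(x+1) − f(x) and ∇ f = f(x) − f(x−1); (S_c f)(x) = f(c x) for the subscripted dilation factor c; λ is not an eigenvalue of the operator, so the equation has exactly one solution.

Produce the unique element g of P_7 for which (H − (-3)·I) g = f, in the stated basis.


the image equals g(x) = -(5/6)x^5 - (8/9)x^4 - (667/6)x^2 - (889/2)x - 2705/6

write g with unknown coordinates in the stated basis and equate coefficients in (H − (-3)·I) g = f
solving from the highest basis element down gives g = -(5/6)x^5 - (8/9)x^4 - (667/6)x^2 - (889/2)x - 2705/6
check: H g = (675/2)x^2 + (2667/2)x + 1351
so H g − (-3)·g = -(5/2)x^5 - (8/3)x^4 + 4x^2 - 3/2 = f ✓


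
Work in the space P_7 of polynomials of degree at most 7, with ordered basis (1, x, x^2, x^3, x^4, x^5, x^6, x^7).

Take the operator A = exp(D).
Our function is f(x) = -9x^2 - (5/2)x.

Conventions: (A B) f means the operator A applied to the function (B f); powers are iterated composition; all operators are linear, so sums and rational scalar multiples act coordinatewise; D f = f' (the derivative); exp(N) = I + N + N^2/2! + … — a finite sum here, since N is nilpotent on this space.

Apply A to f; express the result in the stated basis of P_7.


order-1 term: -18x - 5/2
order-2 term: -9
the series for exp(D) f terminates at order 2
exp(D) f = -9x^2 - (41/2)x - 23/2

the result is g(x) = -9x^2 - (41/2)x - 23/2


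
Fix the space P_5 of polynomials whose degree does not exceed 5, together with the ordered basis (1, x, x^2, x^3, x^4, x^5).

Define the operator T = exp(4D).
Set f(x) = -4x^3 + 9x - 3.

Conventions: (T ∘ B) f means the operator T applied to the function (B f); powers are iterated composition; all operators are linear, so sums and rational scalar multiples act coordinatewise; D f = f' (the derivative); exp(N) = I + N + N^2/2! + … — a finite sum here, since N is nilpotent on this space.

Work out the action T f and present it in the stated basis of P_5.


order-1 term: -48x^2 + 36
order-2 term: -192x
order-3 term: -256
the series for exp(4D) f terminates at order 3
exp(4D) f = -4x^3 - 48x^2 - 183x - 223

the image equals g(x) = -4x^3 - 48x^2 - 183x - 223


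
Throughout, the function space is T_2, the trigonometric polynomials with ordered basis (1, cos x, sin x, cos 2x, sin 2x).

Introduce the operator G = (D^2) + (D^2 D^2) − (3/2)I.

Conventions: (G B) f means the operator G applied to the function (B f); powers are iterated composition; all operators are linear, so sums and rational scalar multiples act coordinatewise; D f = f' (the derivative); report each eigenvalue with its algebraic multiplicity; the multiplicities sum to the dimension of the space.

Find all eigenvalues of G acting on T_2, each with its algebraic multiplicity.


image of 1: -3/2
image of cos x: -(3/2)cos x
image of sin x: -(3/2)sin x
image of cos 2x: (21/2)cos 2x
image of sin 2x: (21/2)sin 2x
the matrix is diagonal; its diagonal is (-3/2, -3/2, -3/2, 21/2, 21/2)
for a triangular matrix the eigenvalues are the diagonal entries, with algebraic multiplicity their repetition count

λ = -3/2 (multiplicity 3), λ = 21/2 (multiplicity 2)


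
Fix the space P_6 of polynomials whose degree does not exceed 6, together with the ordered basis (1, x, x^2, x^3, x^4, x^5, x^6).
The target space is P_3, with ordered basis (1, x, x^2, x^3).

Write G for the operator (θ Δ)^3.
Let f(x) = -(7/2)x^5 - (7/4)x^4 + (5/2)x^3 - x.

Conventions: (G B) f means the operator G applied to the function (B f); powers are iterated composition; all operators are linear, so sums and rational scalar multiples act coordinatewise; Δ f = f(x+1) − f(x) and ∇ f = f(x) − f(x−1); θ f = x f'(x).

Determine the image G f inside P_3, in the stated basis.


Δ f = -(35/2)x^4 - 42x^3 - 38x^2 - 17x - 15/4
θ Δ f = -70x^4 - 126x^3 - 76x^2 - 17x
Δ (θ Δ) f = -280x^3 - 798x^2 - 810x - 289
θ Δ (θ Δ) f = -840x^3 - 1596x^2 - 810x
Δ (θ Δ) (θ Δ) f = -2520x^2 - 5712x - 3246
θ Δ (θ Δ) (θ Δ) f = -5040x^2 - 5712x

g(x) = -5040x^2 - 5712x


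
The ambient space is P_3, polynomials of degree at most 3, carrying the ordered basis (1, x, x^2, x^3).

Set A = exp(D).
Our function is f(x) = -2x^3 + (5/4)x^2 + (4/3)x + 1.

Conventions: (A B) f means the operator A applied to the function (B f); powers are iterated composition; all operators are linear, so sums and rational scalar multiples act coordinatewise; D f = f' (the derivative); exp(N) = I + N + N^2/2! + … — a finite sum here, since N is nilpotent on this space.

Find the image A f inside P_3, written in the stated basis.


order-1 term: -6x^2 + (5/2)x + 4/3
order-2 term: -6x + 5/4
order-3 term: -2
the series for exp(D) f terminates at order 3
exp(D) f = -2x^3 - (19/4)x^2 - (13/6)x + 19/12

g(x) = -2x^3 - (19/4)x^2 - (13/6)x + 19/12


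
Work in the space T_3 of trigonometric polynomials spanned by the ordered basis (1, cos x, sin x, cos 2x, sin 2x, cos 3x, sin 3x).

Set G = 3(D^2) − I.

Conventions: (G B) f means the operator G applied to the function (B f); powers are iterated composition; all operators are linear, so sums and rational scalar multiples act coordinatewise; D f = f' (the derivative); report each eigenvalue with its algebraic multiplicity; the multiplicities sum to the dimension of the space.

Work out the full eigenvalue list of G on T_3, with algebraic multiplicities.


λ = -28 (multiplicity 2), λ = -13 (multiplicity 2), λ = -4 (multiplicity 2), λ = -1 (multiplicity 1)

image of 1: -1
image of cos x: -4cos x
image of sin x: -4sin x
image of cos 2x: -13cos 2x
image of sin 2x: -13sin 2x
image of cos 3x: -28cos 3x
image of sin 3x: -28sin 3x
the matrix is diagonal; its diagonal is (-1, -4, -4, -13, -13, -28, -28)
for a triangular matrix the eigenvalues are the diagonal entries, with algebraic multiplicity their repetition count


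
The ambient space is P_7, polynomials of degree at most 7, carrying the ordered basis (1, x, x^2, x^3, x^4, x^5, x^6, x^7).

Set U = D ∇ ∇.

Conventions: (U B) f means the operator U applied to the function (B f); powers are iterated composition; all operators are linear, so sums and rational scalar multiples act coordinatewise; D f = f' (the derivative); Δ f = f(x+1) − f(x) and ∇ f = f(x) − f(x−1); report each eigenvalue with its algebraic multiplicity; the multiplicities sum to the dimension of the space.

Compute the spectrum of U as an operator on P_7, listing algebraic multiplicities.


λ = 0 (multiplicity 8)

image of 1: 0
image of x: 0
image of x^2: 0
image of x^3: 6
image of x^4: 24x - 24
image of x^5: 60x^2 - 120x + 70
image of x^6: 120x^3 - 360x^2 + 420x - 180
image of x^7: 210x^4 - 840x^3 + 1470x^2 - 1260x + 434
the matrix is upper triangular; its diagonal is (0, 0, 0, 0, 0, 0, 0, 0)
for a triangular matrix the eigenvalues are the diagonal entries, with algebraic multiplicity their repetition count


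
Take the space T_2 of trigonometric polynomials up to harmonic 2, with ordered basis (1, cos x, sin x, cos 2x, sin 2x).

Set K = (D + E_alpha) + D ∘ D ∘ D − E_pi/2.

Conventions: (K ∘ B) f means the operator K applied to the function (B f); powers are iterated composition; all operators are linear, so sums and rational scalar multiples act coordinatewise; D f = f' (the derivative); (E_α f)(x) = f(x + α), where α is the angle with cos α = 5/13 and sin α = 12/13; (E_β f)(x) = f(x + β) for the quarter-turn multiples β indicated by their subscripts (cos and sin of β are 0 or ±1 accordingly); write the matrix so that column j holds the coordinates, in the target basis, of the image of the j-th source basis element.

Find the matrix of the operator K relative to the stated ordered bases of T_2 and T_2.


image of 1: 0
image of cos x: (5/13)cos x + (1/13)sin x
image of sin x: -(1/13)cos x + (5/13)sin x
image of cos 2x: (50/169)cos 2x + (894/169)sin 2x
image of sin 2x: -(894/169)cos 2x + (50/169)sin 2x
each image's coordinates form column j of the matrix

the matrix is [[0, 0, 0, 0, 0]; [0, 5/13, -1/13, 0, 0]; [0, 1/13, 5/13, 0, 0]; [0, 0, 0, 50/169, -894/169]; [0, 0, 0, 894/169, 50/169]] (rows listed top to bottom)
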